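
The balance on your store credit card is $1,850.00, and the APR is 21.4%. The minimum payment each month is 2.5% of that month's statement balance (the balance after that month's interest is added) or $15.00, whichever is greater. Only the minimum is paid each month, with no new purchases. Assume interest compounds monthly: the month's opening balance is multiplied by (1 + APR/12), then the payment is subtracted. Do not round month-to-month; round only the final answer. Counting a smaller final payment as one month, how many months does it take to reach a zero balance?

218 months

Monthly rate r = 21.4%/12 = 1.78333% = 0.0178333.
While 2.5% of the post-interest balance exceeds $15.00, each month B ← (B·(1+r))·(1 − 0.025), i.e. B shrinks by the factor (1+r)·0.975 = 0.99239.
This holds for months 1–150. Entering month 151 the balance is $587.98; 2.5% of the post-interest balance is now below $15.00, so the flat $15.00 minimum applies from here.
From month 151 a fixed $15.00 at rate r clears $587.98 in 68 more payments. Total: 150 + 68 = 218 months.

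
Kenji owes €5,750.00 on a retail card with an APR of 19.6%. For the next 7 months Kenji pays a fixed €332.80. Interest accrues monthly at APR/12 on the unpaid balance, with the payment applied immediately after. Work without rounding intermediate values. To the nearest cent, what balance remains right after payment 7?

€3,993.61

Monthly rate r = 19.6%/12 = 1.63333% = 0.0163333.
Each month: B ← B·(1+r) − €332.80.
Month 1: interest €93.92; balance after payment €5,511.12.
Month 2: interest €90.01; balance after payment €5,268.33.
Month 3: interest €86.05; balance after payment €5,021.58.
Month 4: interest €82.02; balance after payment €4,770.80.
Month 5: interest €77.92; balance after payment €4,515.92.
Month 6: interest €73.76; balance after payment €4,256.88.
Month 7: interest €69.53; balance after payment €3,993.61.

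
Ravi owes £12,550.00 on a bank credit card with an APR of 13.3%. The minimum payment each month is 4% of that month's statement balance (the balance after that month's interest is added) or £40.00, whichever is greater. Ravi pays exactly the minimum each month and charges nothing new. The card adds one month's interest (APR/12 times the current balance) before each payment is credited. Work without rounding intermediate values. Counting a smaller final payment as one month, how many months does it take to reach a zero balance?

Monthly rate r = 13.3%/12 = 1.10833% = 0.0110833.
While 4% of the post-interest balance exceeds £40.00, each month B ← (B·(1+r))·(1 − 0.04), i.e. B shrinks by the factor (1+r)·0.96 = 0.97064.
This holds for months 1–86. Entering month 87 the balance is £967.49; 4% of the post-interest balance is now below £40.00, so the flat £40.00 minimum applies from here.
From month 87 a fixed £40.00 at rate r clears £967.49 in 29 more payments. Total: 86 + 29 = 115 months.

115 months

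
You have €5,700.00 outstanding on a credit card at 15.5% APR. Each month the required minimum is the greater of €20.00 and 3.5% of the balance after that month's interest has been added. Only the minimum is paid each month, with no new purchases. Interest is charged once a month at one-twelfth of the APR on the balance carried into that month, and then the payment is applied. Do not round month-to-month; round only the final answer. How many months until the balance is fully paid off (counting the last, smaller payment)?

Monthly rate r = 15.5%/12 = 1.29167% = 0.0129167.
While 3.5% of the post-interest balance exceeds €20.00, each month B ← (B·(1+r))·(1 − 0.035), i.e. B shrinks by the factor (1+r)·0.965 = 0.97746.
This holds for months 1–102. Entering month 103 the balance is €557.42; 3.5% of the post-interest balance is now below €20.00, so the flat €20.00 minimum applies from here.
From month 103 a fixed €20.00 at rate r clears €557.42 in 35 more payments. Total: 102 + 35 = 137 months.

137 months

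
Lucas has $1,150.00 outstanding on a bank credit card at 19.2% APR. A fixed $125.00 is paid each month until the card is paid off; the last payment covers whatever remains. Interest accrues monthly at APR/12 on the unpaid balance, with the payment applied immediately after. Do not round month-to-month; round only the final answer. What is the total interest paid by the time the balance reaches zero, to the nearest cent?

Monthly rate r = 19.2%/12 = 1.6% = 0.016.
Payoff takes n = ⌈−ln(1 − rB₀/P)/ln(1+r)⌉ = ⌈10.031⌉ = 11 payments; the last is $3.94.
Total paid = 10·$125.00 + $3.94 = $1,253.94.
Total interest = total paid − principal = $1,253.94 − $1,150.00 = $103.94.

$103.94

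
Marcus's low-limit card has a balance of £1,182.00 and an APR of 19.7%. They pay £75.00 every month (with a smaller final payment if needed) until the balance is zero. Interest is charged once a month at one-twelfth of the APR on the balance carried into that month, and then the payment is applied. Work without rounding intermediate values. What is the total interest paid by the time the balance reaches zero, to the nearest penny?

£197.09

Monthly rate r = 19.7%/12 = 1.64167% = 0.0164167.
Payoff takes n = ⌈−ln(1 − rB₀/P)/ln(1+r)⌉ = ⌈18.386⌉ = 19 payments; the last is £29.09.
Total paid = 18·£75.00 + £29.09 = £1,379.09.
Total interest = total paid − principal = £1,379.09 − £1,182.00 = £197.09.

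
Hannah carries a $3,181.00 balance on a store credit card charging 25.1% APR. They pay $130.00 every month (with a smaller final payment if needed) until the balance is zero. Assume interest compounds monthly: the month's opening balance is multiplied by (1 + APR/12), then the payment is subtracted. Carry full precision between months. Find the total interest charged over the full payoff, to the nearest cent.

Monthly rate r = 25.1%/12 = 2.09167% = 0.0209167.
Payoff takes n = ⌈−ln(1 − rB₀/P)/ln(1+r)⌉ = ⌈34.639⌉ = 35 payments; the last is $83.39.
Total paid = 34·$130.00 + $83.39 = $4,503.39.
Total interest = total paid − principal = $4,503.39 − $3,181.00 = $1,322.39.

$1,322.39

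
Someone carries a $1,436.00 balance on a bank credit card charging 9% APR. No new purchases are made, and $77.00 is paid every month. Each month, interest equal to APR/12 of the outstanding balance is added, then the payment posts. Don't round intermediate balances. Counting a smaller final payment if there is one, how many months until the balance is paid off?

Monthly rate r = 9%/12 = 0.75% = 0.0075.
Recurrence: B ← B·(1+r) − $77.00.
Month 1: interest $10.77; balance after payment $1,369.77.
Month 2: interest $10.27; balance after payment $1,303.04.
Closed form: n = −ln(1 − rB₀/P)/ln(1+r) = −ln(0.86013)/ln(1.0075) ≈ 20.165, so the balance reaches zero during payment 21.

21 payments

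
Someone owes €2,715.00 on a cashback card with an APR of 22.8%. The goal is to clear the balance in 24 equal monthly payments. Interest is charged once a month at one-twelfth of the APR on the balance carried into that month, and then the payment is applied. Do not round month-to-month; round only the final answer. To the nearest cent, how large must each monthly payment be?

€141.92

Monthly rate r = 22.8%/12 = 1.9% = 0.019.
Level-payment amortization: P = B₀·r / (1 − (1+r)^(−n)) = 2715.00·0.019 / (1 − 1.019^(−24)).
Denominator 1 − (1+r)^(−24) = 0.363468964.
P = 51.585 / 0.363468964 ≈ 141.92.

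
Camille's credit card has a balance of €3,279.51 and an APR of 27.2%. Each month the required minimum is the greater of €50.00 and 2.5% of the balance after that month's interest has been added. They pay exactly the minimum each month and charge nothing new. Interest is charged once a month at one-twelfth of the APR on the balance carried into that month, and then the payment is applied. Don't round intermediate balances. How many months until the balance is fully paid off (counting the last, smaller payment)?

Monthly rate r = 27.2%/12 = 2.26667% = 0.0226667.
While 2.5% of the post-interest balance exceeds €50.00, each month B ← (B·(1+r))·(1 − 0.025), i.e. B shrinks by the factor (1+r)·0.975 = 0.9971.
This holds for months 1–179. Entering month 180 the balance is €1,950.02; 2.5% of the post-interest balance is now below €50.00, so the flat €50.00 minimum applies from here.
From month 180 a fixed €50.00 at rate r clears €1,950.02 in 97 more payments. Total: 179 + 97 = 276 months.

276 months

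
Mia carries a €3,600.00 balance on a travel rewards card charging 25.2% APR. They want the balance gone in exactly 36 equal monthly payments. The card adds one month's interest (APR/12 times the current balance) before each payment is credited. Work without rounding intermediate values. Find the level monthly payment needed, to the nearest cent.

€143.52

Monthly rate r = 25.2%/12 = 2.1% = 0.021.
Level-payment amortization: P = B₀·r / (1 − (1+r)^(−n)) = 3600.00·0.021 / (1 − 1.021^(−36)).
Denominator 1 − (1+r)^(−36) = 0.526768893.
P = 75.6 / 0.526768893 ≈ 143.52.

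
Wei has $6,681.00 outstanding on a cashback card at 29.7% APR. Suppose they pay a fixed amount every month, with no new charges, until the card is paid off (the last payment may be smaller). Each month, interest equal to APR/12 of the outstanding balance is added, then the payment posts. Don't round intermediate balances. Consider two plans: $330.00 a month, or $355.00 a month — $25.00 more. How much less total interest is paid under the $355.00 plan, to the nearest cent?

$281.29

Monthly rate r = 29.7%/12 = 2.475% = 0.02475.
At $330.00/mo: n = ⌈−ln(1 − rB₀/P)/ln(1+r)⌉ = 29 payments (last $145.91); total interest = total paid − $6,681.00 = $2,704.91.
At $355.00/mo: 26 payments (last $229.62); total interest $2,423.62.
Interest saved = $2,704.91 − $2,423.62 = $281.29.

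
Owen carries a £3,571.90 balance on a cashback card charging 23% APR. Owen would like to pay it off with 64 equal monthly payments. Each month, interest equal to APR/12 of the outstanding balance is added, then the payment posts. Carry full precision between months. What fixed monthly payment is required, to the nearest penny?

£97.34

Monthly rate r = 23%/12 = 1.91667% = 0.0191667.
Level-payment amortization: P = B₀·r / (1 − (1+r)^(−n)) = 3571.90·0.0191667 / (1 − 1.01917^(−64)).
Denominator 1 − (1+r)^(−64) = 0.703307549.
P = 68.4614 / 0.703307549 ≈ 97.34.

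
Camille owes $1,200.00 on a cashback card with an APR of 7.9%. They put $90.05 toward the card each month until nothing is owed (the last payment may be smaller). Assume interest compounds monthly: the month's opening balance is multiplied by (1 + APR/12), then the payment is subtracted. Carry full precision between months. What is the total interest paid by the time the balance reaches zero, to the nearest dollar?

$60

Monthly rate r = 7.9%/12 = 0.658333% = 0.00658333.
Payoff takes n = ⌈−ln(1 − rB₀/P)/ln(1+r)⌉ = ⌈13.993⌉ = 14 payments; the last is $89.42.
Total paid = 13·$90.05 + $89.42 = $1,260.07.
Total interest = total paid − principal = $1,260.07 − $1,200.00 = $60.07.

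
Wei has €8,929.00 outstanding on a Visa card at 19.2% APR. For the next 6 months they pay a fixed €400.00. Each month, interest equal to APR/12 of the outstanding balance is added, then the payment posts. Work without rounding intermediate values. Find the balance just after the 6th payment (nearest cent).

€7,323.14

Monthly rate r = 19.2%/12 = 1.6% = 0.016.
Each month: B ← B·(1+r) − €400.00.
Month 1: interest €142.86; balance after payment €8,671.86.
Month 2: interest €138.75; balance after payment €8,410.61.
Month 3: interest €134.57; balance after payment €8,145.18.
Month 4: interest €130.32; balance after payment €7,875.51.
Month 5: interest €126.01; balance after payment €7,601.51.
Month 6: interest €121.62; balance after payment €7,323.14.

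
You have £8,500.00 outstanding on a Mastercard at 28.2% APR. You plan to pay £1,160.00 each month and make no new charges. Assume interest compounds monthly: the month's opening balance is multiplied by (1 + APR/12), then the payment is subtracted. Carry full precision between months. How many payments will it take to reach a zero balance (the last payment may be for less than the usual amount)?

Monthly rate r = 28.2%/12 = 2.35% = 0.0235.
Recurrence: B ← B·(1+r) − £1,160.00.
Month 1: interest £199.75; balance after payment £7,539.75.
Month 2: interest £177.18; balance after payment £6,556.93.
Closed form: n = −ln(1 − rB₀/P)/ln(1+r) = −ln(0.8278)/ln(1.0235) ≈ 8.136, so the balance reaches zero during payment 9.

9 payments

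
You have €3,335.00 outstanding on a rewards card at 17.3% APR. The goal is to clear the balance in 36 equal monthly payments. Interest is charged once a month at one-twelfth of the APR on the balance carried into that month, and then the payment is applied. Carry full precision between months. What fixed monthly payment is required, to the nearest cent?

Monthly rate r = 17.3%/12 = 1.44167% = 0.0144167.
Level-payment amortization: P = B₀·r / (1 − (1+r)^(−n)) = 3335.00·0.0144167 / (1 − 1.01442^(−36)).
Denominator 1 − (1+r)^(−36) = 0.402675312.
P = 48.0796 / 0.402675312 ≈ 119.40.

€119.40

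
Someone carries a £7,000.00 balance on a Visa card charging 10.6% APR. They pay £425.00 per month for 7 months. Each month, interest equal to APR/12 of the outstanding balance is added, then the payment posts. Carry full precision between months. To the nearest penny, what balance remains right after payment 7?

£4,389.47

Monthly rate r = 10.6%/12 = 0.883333% = 0.00883333.
Each month: B ← B·(1+r) − £425.00.
Month 1: interest £61.83; balance after payment £6,636.83.
Month 2: interest £58.63; balance after payment £6,270.46.
Month 3: interest £55.39; balance after payment £5,900.85.
Month 4: interest £52.12; balance after payment £5,527.97.
Month 5: interest £48.83; balance after payment £5,151.80.
Month 6: interest £45.51; balance after payment £4,772.31.
Month 7: interest £42.16; balance after payment £4,389.47.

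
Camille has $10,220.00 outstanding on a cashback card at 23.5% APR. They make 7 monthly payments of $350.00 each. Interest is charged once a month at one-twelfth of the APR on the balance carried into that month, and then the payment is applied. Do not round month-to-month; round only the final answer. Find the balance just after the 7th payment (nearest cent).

Monthly rate r = 23.5%/12 = 1.95833% = 0.0195833.
Each month: B ← B·(1+r) − $350.00.
Month 1: interest $200.14; balance after payment $10,070.14.
Month 2: interest $197.21; balance after payment $9,917.35.
Month 3: interest $194.21; balance after payment $9,761.56.
Month 4: interest $191.16; balance after payment $9,602.73.
Month 5: interest $188.05; balance after payment $9,440.78.
Month 6: interest $184.88; balance after payment $9,275.66.
Month 7: interest $181.65; balance after payment $9,107.31.

$9,107.31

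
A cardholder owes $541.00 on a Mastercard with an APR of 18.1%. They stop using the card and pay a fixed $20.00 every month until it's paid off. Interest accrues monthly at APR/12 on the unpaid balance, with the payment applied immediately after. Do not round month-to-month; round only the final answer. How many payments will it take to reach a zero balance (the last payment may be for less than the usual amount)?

36 months

Monthly rate r = 18.1%/12 = 1.50833% = 0.0150833.
Recurrence: B ← B·(1+r) − $20.00.
Month 1: interest $8.16; balance after payment $529.16.
Month 2: interest $7.98; balance after payment $517.14.
Closed form: n = −ln(1 − rB₀/P)/ln(1+r) = −ln(0.592)/ln(1.01508) ≈ 35.019, so the balance reaches zero during payment 36.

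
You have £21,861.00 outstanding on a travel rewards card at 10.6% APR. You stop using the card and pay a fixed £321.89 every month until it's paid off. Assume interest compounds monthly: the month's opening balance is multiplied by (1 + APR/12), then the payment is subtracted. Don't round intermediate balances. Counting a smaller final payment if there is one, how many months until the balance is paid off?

105 payments

Monthly rate r = 10.6%/12 = 0.883333% = 0.00883333.
Recurrence: B ← B·(1+r) − £321.89.
Month 1: interest £193.11; balance after payment £21,732.22.
Month 2: interest £191.97; balance after payment £21,602.29.
Closed form: n = −ln(1 − rB₀/P)/ln(1+r) = −ln(0.40009)/ln(1.00883) ≈ 104.163, so the balance reaches zero during payment 105.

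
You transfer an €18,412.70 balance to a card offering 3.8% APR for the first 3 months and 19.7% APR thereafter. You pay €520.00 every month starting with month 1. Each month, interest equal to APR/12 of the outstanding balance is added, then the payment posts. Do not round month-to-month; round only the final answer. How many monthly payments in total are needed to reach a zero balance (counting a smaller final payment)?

Promo months 1–3 at r₀ = 3.8%/12 = 0.00316667; months 4+ at r₁ = 19.7%/12 = 0.0164167.
After month 3: iterate B ← B·(1+r₀) − €520.00 for 3 months → €17,023.23.
Then at r₁ with €520.00/mo: n₂ = −ln(1 − r₁·B/P)/ln(1+r₁) ≈ 47.35 → 48 more payments.

51 payments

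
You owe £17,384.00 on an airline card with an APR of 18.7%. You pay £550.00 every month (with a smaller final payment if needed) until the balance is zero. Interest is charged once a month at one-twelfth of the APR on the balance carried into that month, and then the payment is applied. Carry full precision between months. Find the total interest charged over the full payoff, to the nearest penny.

Monthly rate r = 18.7%/12 = 1.55833% = 0.0155833.
Payoff takes n = ⌈−ln(1 − rB₀/P)/ln(1+r)⌉ = ⌈43.869⌉ = 44 payments; the last is £478.33.
Total paid = 43·£550.00 + £478.33 = £24,128.33.
Total interest = total paid − principal = £24,128.33 − £17,384.00 = £6,744.33.

£6,744.33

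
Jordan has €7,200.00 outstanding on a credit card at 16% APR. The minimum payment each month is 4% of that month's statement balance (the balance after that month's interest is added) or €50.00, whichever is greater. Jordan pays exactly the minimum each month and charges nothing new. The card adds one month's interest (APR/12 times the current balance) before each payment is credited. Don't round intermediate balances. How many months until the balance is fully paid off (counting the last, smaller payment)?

Monthly rate r = 16%/12 = 1.33333% = 0.0133333.
While 4% of the post-interest balance exceeds €50.00, each month B ← (B·(1+r))·(1 − 0.04), i.e. B shrinks by the factor (1+r)·0.96 = 0.9728.
This holds for months 1–64. Entering month 65 the balance is €1,232.65; 4% of the post-interest balance is now below €50.00, so the flat €50.00 minimum applies from here.
From month 65 a fixed €50.00 at rate r clears €1,232.65 in 31 more payments. Total: 64 + 31 = 95 months.

95 months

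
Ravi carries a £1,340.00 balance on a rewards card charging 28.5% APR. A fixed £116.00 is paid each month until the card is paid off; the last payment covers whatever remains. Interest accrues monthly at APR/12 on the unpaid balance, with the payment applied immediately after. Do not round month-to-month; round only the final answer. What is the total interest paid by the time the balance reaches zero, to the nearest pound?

Monthly rate r = 28.5%/12 = 2.375% = 0.02375.
Payoff takes n = ⌈−ln(1 − rB₀/P)/ln(1+r)⌉ = ⌈13.663⌉ = 14 payments; the last is £77.16.
Total paid = 13·£116.00 + £77.16 = £1,585.16.
Total interest = total paid − principal = £1,585.16 − £1,340.00 = £245.16.

£245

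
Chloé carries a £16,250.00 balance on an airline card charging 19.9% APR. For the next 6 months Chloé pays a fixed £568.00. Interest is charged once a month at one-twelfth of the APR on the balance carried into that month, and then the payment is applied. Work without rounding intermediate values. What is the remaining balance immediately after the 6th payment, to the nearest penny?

Monthly rate r = 19.9%/12 = 1.65833% = 0.0165833.
Each month: B ← B·(1+r) − £568.00.
Month 1: interest £269.48; balance after payment £15,951.48.
Month 2: interest £264.53; balance after payment £15,648.01.
Month 3: interest £259.50; balance after payment £15,339.50.
Month 4: interest £254.38; balance after payment £15,025.88.
Month 5: interest £249.18; balance after payment £14,707.06.
Month 6: interest £243.89; balance after payment £14,382.96.

£14,382.96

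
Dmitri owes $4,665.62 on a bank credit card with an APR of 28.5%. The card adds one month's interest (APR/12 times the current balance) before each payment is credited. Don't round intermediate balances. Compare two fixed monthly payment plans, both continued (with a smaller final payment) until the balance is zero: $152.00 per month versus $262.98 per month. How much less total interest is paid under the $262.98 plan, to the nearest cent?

$2,325.48

Monthly rate r = 28.5%/12 = 2.375% = 0.02375.
At $152.00/mo: n = ⌈−ln(1 − rB₀/P)/ln(1+r)⌉ = 56 payments (last $95.41); total interest = total paid − $4,665.62 = $3,789.79.
At $262.98/mo: 24 payments (last $81.39); total interest $1,464.31.
Interest saved = $3,789.79 − $1,464.31 = $2,325.48.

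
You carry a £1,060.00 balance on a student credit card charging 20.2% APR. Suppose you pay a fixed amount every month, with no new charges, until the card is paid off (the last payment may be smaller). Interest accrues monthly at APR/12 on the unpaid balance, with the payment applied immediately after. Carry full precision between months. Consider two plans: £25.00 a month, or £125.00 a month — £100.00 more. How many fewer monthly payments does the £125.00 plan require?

65 fewer payments

Monthly rate r = 20.2%/12 = 1.68333% = 0.0168333.
At £25.00/mo: n = ⌈−ln(1 − rB₀/P)/ln(1+r)⌉ = 75 payments (last £23.28); total interest = total paid − £1,060.00 = £813.28.
At £125.00/mo: 10 payments (last £28.51); total interest £93.51.
Payments saved = 75 − 10 = 65.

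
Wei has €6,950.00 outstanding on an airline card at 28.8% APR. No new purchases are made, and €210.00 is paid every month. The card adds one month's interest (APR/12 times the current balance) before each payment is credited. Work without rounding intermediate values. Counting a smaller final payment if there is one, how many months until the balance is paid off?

67 payments

Monthly rate r = 28.8%/12 = 2.4% = 0.024.
Recurrence: B ← B·(1+r) − €210.00.
Month 1: interest €166.80; balance after payment €6,906.80.
Month 2: interest €165.76; balance after payment €6,862.56.
Closed form: n = −ln(1 − rB₀/P)/ln(1+r) = −ln(0.20571)/ln(1.024) ≈ 66.674, so the balance reaches zero during payment 67.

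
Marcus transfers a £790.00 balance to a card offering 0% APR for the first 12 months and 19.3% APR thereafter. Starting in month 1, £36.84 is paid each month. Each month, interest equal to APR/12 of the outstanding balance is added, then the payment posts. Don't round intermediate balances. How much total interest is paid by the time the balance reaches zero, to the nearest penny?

Promo months 1–12 at r₀ = 0%/12 = 0; months 13+ at r₁ = 19.3%/12 = 0.0160833.
After month 12 (no interest yet): B = £790.00 − 12·£36.84 = £347.92.
Then at r₁ with £36.84/mo: n₂ = −ln(1 − r₁·B/P)/ln(1+r₁) ≈ 10.33 → 11 more payments.
Total paid = 22·£36.84 + £12.06 = £822.54; interest = £822.54 − £790.00 = £32.54.

£32.54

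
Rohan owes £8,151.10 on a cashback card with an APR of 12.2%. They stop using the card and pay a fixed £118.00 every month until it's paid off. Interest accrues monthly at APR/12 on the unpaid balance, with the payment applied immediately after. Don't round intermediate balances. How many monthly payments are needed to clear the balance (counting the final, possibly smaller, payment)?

Monthly rate r = 12.2%/12 = 1.01667% = 0.0101667.
Recurrence: B ← B·(1+r) − £118.00.
Month 1: interest £82.87; balance after payment £8,115.97.
Month 2: interest £82.51; balance after payment £8,080.48.
Closed form: n = −ln(1 − rB₀/P)/ln(1+r) = −ln(0.29772)/ln(1.01017) ≈ 119.780, so the balance reaches zero during payment 120.

120 payments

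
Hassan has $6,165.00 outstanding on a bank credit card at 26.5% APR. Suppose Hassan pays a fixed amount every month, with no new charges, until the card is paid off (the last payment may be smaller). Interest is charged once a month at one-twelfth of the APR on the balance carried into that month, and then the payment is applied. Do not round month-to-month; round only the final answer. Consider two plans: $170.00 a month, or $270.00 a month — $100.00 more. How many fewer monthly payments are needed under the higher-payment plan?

Monthly rate r = 26.5%/12 = 2.20833% = 0.0220833.
At $170.00/mo: n = ⌈−ln(1 − rB₀/P)/ln(1+r)⌉ = 74 payments (last $149.12); total interest = total paid − $6,165.00 = $6,394.12.
At $270.00/mo: 33 payments (last $33.43); total interest $2,508.43.
Payments saved = 74 − 33 = 41.

41 fewer payments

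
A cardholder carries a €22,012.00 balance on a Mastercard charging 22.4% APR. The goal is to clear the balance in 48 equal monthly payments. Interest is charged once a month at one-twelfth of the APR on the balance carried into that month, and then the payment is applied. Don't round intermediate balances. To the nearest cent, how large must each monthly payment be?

Monthly rate r = 22.4%/12 = 1.86667% = 0.0186667.
Level-payment amortization: P = B₀·r / (1 − (1+r)^(−n)) = 22012.00·0.0186667 / (1 − 1.01867^(−48)).
Denominator 1 − (1+r)^(−48) = 0.588415102.
P = 410.891 / 0.588415102 ≈ 698.30.

€698.30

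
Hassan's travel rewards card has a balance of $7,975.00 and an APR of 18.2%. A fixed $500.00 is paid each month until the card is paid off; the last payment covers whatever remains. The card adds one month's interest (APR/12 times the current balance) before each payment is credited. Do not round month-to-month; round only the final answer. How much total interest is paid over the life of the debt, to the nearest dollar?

Monthly rate r = 18.2%/12 = 1.51667% = 0.0151667.
Payoff takes n = ⌈−ln(1 − rB₀/P)/ln(1+r)⌉ = ⌈18.399⌉ = 19 payments; the last is $200.22.
Total paid = 18·$500.00 + $200.22 = $9,200.22.
Total interest = total paid − principal = $9,200.22 − $7,975.00 = $1,225.22.

$1,225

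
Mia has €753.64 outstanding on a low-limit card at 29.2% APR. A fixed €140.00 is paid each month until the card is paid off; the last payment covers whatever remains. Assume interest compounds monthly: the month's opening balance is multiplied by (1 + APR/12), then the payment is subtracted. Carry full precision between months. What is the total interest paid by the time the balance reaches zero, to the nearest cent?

Monthly rate r = 29.2%/12 = 2.43333% = 0.0243333.
Payoff takes n = ⌈−ln(1 − rB₀/P)/ln(1+r)⌉ = ⌈5.840⌉ = 6 payments; the last is €117.80.
Total paid = 5·€140.00 + €117.80 = €817.80.
Total interest = total paid − principal = €817.80 − €753.64 = €64.16.

€64.16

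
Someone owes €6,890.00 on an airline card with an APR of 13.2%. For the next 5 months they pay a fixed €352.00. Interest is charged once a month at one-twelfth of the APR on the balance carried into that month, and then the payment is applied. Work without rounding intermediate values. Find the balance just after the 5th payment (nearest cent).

Monthly rate r = 13.2%/12 = 1.1% = 0.011.
Each month: B ← B·(1+r) − €352.00.
Month 1: interest €75.79; balance after payment €6,613.79.
Month 2: interest €72.75; balance after payment €6,334.54.
Month 3: interest €69.68; balance after payment €6,052.22.
Month 4: interest €66.57; balance after payment €5,766.80.
Month 5: interest €63.43; balance after payment €5,478.23.

€5,478.23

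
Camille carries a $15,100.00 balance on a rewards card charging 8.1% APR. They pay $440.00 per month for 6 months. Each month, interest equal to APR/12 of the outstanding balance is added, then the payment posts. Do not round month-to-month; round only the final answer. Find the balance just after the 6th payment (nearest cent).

Monthly rate r = 8.1%/12 = 0.675% = 0.00675.
Each month: B ← B·(1+r) − $440.00.
Month 1: interest $101.92; balance after payment $14,761.92.
Month 2: interest $99.64; balance after payment $14,421.57.
Month 3: interest $97.35; balance after payment $14,078.91.
Month 4: interest $95.03; balance after payment $13,733.95.
Month 5: interest $92.70; balance after payment $13,386.65.
Month 6: interest $90.36; balance after payment $13,037.01.

$13,037.01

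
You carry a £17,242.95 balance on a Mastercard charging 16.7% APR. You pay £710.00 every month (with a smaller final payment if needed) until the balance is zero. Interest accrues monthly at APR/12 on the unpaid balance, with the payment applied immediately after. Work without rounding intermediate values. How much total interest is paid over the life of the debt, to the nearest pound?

£3,946

Monthly rate r = 16.7%/12 = 1.39167% = 0.0139167.
Payoff takes n = ⌈−ln(1 − rB₀/P)/ln(1+r)⌉ = ⌈29.843⌉ = 30 payments; the last is £599.42.
Total paid = 29·£710.00 + £599.42 = £21,189.42.
Total interest = total paid − principal = £21,189.42 − £17,242.95 = £3,946.47.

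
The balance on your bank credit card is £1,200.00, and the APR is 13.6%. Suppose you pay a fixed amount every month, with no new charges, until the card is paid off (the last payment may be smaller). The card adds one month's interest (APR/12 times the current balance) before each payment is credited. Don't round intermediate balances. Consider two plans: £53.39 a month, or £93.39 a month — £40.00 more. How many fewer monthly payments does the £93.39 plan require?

13 fewer payments

Monthly rate r = 13.6%/12 = 1.13333% = 0.0113333.
At £53.39/mo: n = ⌈−ln(1 − rB₀/P)/ln(1+r)⌉ = 27 payments (last £4.75); total interest = total paid − £1,200.00 = £192.89.
At £93.39/mo: 14 payments (last £90.19); total interest £104.26.
Payments saved = 27 − 14 = 13.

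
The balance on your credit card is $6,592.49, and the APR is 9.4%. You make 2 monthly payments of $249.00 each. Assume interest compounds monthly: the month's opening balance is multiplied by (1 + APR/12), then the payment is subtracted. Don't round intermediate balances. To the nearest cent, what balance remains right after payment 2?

$6,196.23

Monthly rate r = 9.4%/12 = 0.783333% = 0.00783333.
Each month: B ← B·(1+r) − $249.00.
Month 1: interest $51.64; balance after payment $6,395.13.
Month 2: interest $50.10; balance after payment $6,196.23.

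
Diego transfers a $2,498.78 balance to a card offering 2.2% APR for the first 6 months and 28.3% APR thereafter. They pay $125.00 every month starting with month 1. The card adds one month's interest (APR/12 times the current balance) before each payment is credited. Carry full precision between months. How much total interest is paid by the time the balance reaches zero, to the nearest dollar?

$435

Promo months 1–6 at r₀ = 2.2%/12 = 0.00183333; months 7+ at r₁ = 28.3%/12 = 0.0235833.
After month 6: iterate B ← B·(1+r₀) − $125.00 for 6 months → $1,772.95.
Then at r₁ with $125.00/mo: n₂ = −ln(1 − r₁·B/P)/ln(1+r₁) ≈ 17.47 → 18 more payments.
Total paid = 23·$125.00 + $59.07 = $2,934.07; interest = $2,934.07 − $2,498.78 = $435.29.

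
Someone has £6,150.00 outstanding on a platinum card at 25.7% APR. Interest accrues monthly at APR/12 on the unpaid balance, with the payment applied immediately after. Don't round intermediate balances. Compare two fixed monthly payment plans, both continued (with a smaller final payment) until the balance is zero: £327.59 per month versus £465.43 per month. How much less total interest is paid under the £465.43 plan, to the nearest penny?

£643.22

Monthly rate r = 25.7%/12 = 2.14167% = 0.0214167.
At £327.59/mo: n = ⌈−ln(1 − rB₀/P)/ln(1+r)⌉ = 25 payments (last £88.80); total interest = total paid − £6,150.00 = £1,800.96.
At £465.43/mo: 16 payments (last £326.29); total interest £1,157.74.
Interest saved = £1,800.96 − £1,157.74 = £643.22.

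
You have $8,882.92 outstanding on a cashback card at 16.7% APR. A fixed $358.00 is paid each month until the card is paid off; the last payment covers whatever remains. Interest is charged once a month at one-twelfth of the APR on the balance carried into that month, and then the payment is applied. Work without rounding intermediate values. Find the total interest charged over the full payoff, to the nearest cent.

Monthly rate r = 16.7%/12 = 1.39167% = 0.0139167.
Payoff takes n = ⌈−ln(1 − rB₀/P)/ln(1+r)⌉ = ⌈30.649⌉ = 31 payments; the last is $232.92.
Total paid = 30·$358.00 + $232.92 = $10,972.92.
Total interest = total paid − principal = $10,972.92 − $8,882.92 = $2,090.00.

$2,090.00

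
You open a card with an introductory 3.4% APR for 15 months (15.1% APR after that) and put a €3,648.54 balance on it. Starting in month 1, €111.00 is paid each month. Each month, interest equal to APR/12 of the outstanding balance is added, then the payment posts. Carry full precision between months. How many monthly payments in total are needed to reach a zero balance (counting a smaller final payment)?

Promo months 1–15 at r₀ = 3.4%/12 = 0.00283333; months 16+ at r₁ = 15.1%/12 = 0.0125833.
After month 15: iterate B ← B·(1+r₀) − €111.00 for 15 months → €2,108.29.
Then at r₁ with €111.00/mo: n₂ = −ln(1 − r₁·B/P)/ln(1+r₁) ≈ 21.84 → 22 more payments.

37 payments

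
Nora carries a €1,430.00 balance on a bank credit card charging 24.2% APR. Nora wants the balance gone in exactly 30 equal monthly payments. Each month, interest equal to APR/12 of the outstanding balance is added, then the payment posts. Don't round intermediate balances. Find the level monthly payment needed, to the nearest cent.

Monthly rate r = 24.2%/12 = 2.01667% = 0.0201667.
Level-payment amortization: P = B₀·r / (1 − (1+r)^(−n)) = 1430.00·0.0201667 / (1 − 1.02017^(−30)).
Denominator 1 − (1+r)^(−30) = 0.450628499.
P = 28.8383 / 0.450628499 ≈ 64.00.

€64.00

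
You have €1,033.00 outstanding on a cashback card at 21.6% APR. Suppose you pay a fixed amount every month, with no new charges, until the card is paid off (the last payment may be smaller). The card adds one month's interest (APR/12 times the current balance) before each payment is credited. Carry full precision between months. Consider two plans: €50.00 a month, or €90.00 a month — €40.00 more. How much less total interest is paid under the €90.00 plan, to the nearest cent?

Monthly rate r = 21.6%/12 = 1.8% = 0.018.
At €50.00/mo: n = ⌈−ln(1 − rB₀/P)/ln(1+r)⌉ = 27 payments (last €3.35); total interest = total paid − €1,033.00 = €270.35.
At €90.00/mo: 13 payments (last €87.54); total interest €134.54.
Interest saved = €270.35 − €134.54 = €135.81.

€135.81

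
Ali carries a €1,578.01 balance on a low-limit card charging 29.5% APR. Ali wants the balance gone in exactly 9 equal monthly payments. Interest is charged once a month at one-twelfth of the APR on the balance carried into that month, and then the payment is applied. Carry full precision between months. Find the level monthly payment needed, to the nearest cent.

€197.58

Monthly rate r = 29.5%/12 = 2.45833% = 0.0245833.
Level-payment amortization: P = B₀·r / (1 − (1+r)^(−n)) = 1578.01·0.0245833 / (1 − 1.02458^(−9)).
Denominator 1 − (1+r)^(−9) = 0.196336181.
P = 38.7927 / 0.196336181 ≈ 197.58.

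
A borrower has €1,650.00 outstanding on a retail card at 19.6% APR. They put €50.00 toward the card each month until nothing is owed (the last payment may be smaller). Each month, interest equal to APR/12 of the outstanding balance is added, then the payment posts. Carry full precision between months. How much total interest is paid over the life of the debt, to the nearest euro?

€740

Monthly rate r = 19.6%/12 = 1.63333% = 0.0163333.
Payoff takes n = ⌈−ln(1 − rB₀/P)/ln(1+r)⌉ = ⌈47.796⌉ = 48 payments; the last is €39.85.
Total paid = 47·€50.00 + €39.85 = €2,389.85.
Total interest = total paid − principal = €2,389.85 − €1,650.00 = €739.85.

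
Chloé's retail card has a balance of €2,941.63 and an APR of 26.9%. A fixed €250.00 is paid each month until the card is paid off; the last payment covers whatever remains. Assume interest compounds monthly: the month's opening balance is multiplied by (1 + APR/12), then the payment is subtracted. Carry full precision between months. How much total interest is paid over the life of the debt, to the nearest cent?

€511.88

Monthly rate r = 26.9%/12 = 2.24167% = 0.0224167.
Payoff takes n = ⌈−ln(1 − rB₀/P)/ln(1+r)⌉ = ⌈13.812⌉ = 14 payments; the last is €203.51.
Total paid = 13·€250.00 + €203.51 = €3,453.51.
Total interest = total paid − principal = €3,453.51 − €2,941.63 = €511.88.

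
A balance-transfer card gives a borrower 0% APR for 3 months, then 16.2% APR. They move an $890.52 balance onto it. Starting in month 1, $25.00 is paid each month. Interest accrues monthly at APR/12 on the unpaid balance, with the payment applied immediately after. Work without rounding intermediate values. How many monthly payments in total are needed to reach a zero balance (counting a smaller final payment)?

47 months

Promo months 1–3 at r₀ = 0%/12 = 0; months 4+ at r₁ = 16.2%/12 = 0.0135.
After month 3 (no interest yet): B = $890.52 − 3·$25.00 = $815.52.
Then at r₁ with $25.00/mo: n₂ = −ln(1 − r₁·B/P)/ln(1+r₁) ≈ 43.29 → 44 more payments.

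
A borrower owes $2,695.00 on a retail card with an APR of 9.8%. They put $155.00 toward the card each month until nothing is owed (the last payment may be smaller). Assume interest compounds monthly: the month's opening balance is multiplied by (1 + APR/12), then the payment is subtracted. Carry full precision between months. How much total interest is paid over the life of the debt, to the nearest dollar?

$224

Monthly rate r = 9.8%/12 = 0.816667% = 0.00816667.
Payoff takes n = ⌈−ln(1 − rB₀/P)/ln(1+r)⌉ = ⌈18.829⌉ = 19 payments; the last is $128.57.
Total paid = 18·$155.00 + $128.57 = $2,918.57.
Total interest = total paid − principal = $2,918.57 − $2,695.00 = $223.57.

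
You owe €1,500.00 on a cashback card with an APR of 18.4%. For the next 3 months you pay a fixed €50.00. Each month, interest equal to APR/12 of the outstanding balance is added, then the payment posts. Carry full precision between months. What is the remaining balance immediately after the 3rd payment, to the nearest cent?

€1,417.75

Monthly rate r = 18.4%/12 = 1.53333% = 0.0153333.
Each month: B ← B·(1+r) − €50.00.
Month 1: interest €23.00; balance after payment €1,473.00.
Month 2: interest €22.59; balance after payment €1,445.59.
Month 3: interest €22.17; balance after payment €1,417.75.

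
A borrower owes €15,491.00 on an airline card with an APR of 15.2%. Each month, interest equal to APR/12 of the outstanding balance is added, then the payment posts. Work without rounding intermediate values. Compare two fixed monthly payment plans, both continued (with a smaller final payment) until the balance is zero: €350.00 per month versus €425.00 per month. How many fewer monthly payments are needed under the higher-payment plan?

Monthly rate r = 15.2%/12 = 1.26667% = 0.0126667.
At €350.00/mo: n = ⌈−ln(1 − rB₀/P)/ln(1+r)⌉ = 66 payments (last €118.48); total interest = total paid − €15,491.00 = €7,377.48.
At €425.00/mo: 50 payments (last €86.76); total interest €5,420.76.
Payments saved = 66 − 50 = 16.

16 fewer payments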